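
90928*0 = 0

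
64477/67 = 64477/67 = 962.34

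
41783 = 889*47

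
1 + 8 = 9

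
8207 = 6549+1658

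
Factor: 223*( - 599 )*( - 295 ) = 5^1*59^1 *223^1*599^1  =  39405215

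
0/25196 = 0 = 0.00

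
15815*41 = 648415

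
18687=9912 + 8775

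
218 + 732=950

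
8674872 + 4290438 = 12965310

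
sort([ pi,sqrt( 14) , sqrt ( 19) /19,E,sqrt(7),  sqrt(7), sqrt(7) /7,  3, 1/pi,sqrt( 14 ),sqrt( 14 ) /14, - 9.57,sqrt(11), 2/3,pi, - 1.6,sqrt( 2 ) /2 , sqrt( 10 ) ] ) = [ - 9.57, - 1.6,sqrt( 19 )/19,sqrt( 14)/14,1/pi,sqrt ( 7 ) /7 , 2/3,sqrt( 2 ) /2,sqrt( 7), sqrt(7) , E, 3,pi, pi,sqrt( 10 ),sqrt(11) , sqrt(14 ),sqrt ( 14) ]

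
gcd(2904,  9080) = 8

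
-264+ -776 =-1040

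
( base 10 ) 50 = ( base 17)2G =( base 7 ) 101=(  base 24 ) 22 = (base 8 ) 62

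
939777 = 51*18427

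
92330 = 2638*35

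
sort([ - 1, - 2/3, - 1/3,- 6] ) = [ - 6, - 1, -2/3, - 1/3]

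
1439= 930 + 509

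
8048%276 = 44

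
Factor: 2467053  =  3^2*274117^1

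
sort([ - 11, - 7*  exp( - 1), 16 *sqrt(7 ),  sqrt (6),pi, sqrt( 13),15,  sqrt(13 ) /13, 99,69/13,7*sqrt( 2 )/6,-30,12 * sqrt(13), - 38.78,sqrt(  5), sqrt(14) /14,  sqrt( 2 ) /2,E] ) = [ -38.78, - 30, - 11, - 7*exp ( - 1) , sqrt ( 14) /14,sqrt( 13) /13, sqrt( 2) /2, 7*sqrt( 2 ) /6, sqrt( 5), sqrt ( 6),E , pi, sqrt(13 ), 69/13, 15, 16 * sqrt (7),12* sqrt( 13), 99 ]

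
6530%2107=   209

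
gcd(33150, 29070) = 510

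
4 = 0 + 4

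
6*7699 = 46194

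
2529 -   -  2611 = 5140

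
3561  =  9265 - 5704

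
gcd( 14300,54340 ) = 2860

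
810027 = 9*90003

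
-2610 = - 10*261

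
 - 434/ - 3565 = 14/115 =0.12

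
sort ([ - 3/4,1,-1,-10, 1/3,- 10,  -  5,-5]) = [  -  10,  -  10, - 5, - 5, - 1 , - 3/4,1/3, 1] 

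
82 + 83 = 165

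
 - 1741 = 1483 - 3224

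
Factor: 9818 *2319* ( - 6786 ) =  - 154503254412=-  2^2*3^3*13^1*29^1*773^1*4909^1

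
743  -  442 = 301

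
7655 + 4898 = 12553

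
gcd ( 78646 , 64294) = 2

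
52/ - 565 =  - 1 + 513/565  =  - 0.09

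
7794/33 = 2598/11 =236.18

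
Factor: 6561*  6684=2^2* 3^9*557^1 = 43853724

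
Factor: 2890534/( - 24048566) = -1445267/12024283= - 19^( - 1)*607^1*2381^1*632857^( - 1)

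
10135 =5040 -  - 5095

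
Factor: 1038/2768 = 2^(-3 )*3^1 = 3/8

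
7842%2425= 567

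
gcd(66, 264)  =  66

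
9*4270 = 38430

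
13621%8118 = 5503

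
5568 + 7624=13192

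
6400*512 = 3276800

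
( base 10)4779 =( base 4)1022223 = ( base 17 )G92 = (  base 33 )4CR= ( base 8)11253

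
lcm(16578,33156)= 33156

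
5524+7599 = 13123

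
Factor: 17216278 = 2^1*547^1*15737^1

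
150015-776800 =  - 626785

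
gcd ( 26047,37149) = 427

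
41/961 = 41/961  =  0.04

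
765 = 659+106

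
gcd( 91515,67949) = 1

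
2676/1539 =892/513 = 1.74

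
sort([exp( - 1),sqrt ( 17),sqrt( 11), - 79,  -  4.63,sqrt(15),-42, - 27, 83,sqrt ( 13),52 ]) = [ - 79, - 42, - 27, - 4.63,exp ( - 1) , sqrt( 11),sqrt( 13 ),sqrt( 15), sqrt( 17),52,83]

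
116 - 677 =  - 561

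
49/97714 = 49/97714 = 0.00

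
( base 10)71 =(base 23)32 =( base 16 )47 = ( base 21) 38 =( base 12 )5B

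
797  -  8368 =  - 7571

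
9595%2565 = 1900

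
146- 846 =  - 700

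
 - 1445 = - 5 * 289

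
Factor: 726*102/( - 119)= - 2^2 * 3^2*7^( - 1)*11^2 = - 4356/7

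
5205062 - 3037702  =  2167360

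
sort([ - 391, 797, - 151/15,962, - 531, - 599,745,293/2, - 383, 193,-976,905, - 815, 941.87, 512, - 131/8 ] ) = [-976,- 815, - 599, -531, - 391, - 383, - 131/8,-151/15,293/2, 193,512 , 745,797,  905,941.87,962 ]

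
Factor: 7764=2^2*3^1 * 647^1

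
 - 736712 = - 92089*8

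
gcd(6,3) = 3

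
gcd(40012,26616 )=4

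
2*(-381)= - 762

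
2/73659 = 2/73659 = 0.00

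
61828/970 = 63+359/485  =  63.74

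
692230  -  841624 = -149394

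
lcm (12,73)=876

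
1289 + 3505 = 4794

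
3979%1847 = 285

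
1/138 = 1/138=0.01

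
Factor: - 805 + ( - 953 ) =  - 1758 = - 2^1 * 3^1 * 293^1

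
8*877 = 7016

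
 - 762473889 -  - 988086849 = 225612960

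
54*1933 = 104382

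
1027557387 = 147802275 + 879755112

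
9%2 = 1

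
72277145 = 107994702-35717557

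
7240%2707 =1826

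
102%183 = 102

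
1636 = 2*818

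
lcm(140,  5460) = 5460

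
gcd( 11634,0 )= 11634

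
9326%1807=291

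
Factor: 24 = 2^3 * 3^1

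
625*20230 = 12643750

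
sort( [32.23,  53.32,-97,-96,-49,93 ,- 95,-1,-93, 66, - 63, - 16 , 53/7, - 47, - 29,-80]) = [- 97, -96, - 95, - 93, - 80, - 63,- 49, - 47,  -  29,-16,-1,53/7, 32.23,53.32,66,93] 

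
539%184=171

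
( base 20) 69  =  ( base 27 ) 4l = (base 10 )129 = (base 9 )153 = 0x81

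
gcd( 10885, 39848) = 1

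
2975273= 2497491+477782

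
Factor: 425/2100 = 17/84 = 2^( - 2)  *  3^( - 1) * 7^( - 1 )*17^1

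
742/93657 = 742/93657  =  0.01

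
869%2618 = 869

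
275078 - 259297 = 15781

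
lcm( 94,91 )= 8554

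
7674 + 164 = 7838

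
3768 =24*157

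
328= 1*328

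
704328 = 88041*8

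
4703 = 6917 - 2214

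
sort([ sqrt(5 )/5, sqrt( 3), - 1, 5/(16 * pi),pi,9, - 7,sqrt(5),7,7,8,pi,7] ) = [ - 7, - 1, 5/(16*pi ), sqrt(5 )/5, sqrt(3 ), sqrt (5 ), pi, pi,7, 7,7,8, 9] 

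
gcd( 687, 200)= 1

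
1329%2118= 1329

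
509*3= 1527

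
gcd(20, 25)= 5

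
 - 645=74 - 719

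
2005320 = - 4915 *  (-408 )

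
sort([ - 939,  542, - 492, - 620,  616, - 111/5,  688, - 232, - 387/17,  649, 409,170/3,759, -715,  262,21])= [ - 939, - 715, - 620,  -  492, - 232, - 387/17, - 111/5,21,  170/3, 262 , 409,542,616,649,688, 759 ]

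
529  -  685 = - 156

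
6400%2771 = 858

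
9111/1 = 9111=9111.00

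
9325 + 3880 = 13205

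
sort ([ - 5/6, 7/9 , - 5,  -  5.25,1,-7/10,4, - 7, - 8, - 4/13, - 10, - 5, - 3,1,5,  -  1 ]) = [ - 10, - 8,- 7, - 5.25, - 5, - 5, - 3, - 1, - 5/6,  -  7/10, - 4/13, 7/9, 1,1,4, 5]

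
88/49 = 88/49 = 1.80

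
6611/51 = 129 + 32/51=129.63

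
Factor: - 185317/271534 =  - 2^( - 1)*11^1*17^1*137^( - 1) = -  187/274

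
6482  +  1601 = 8083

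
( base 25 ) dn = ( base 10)348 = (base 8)534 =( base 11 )297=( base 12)250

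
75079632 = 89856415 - 14776783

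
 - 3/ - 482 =3/482 = 0.01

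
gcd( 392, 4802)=98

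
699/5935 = 699/5935 = 0.12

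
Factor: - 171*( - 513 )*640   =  56142720 = 2^7*3^5 * 5^1  *19^2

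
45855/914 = 45855/914= 50.17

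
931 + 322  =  1253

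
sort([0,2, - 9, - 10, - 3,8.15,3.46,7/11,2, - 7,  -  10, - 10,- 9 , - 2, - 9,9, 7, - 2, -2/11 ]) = [-10, - 10, - 10 ,-9, - 9, - 9 ,-7, - 3, - 2,-2,  -  2/11,0,7/11, 2,2,3.46, 7,8.15,9]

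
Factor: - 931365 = -3^3*5^1 * 6899^1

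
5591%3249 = 2342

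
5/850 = 1/170 = 0.01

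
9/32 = 9/32  =  0.28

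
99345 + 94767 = 194112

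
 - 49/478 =  -  49/478 = - 0.10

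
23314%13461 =9853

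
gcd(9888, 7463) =1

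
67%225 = 67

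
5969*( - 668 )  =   - 3987292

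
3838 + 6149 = 9987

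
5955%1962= 69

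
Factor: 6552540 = 2^2*3^2*5^1 * 59^1* 617^1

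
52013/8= 52013/8=6501.62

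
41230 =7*5890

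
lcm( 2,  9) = 18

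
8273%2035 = 133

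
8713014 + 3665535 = 12378549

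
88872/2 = 44436 = 44436.00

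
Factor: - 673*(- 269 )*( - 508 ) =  - 91966796 = - 2^2*127^1*269^1* 673^1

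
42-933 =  - 891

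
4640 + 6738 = 11378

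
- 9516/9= - 3172/3 = - 1057.33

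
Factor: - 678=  - 2^1*3^1*113^1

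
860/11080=43/554= 0.08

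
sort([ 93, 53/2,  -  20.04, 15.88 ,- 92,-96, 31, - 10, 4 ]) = [-96, - 92, - 20.04,-10 , 4, 15.88, 53/2, 31, 93] 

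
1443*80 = 115440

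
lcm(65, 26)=130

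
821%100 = 21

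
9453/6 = 1575 + 1/2=1575.50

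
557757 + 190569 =748326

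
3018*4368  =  13182624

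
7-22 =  - 15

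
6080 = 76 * 80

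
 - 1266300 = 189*(-6700 )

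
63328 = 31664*2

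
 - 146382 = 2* ( - 73191) 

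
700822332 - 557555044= 143267288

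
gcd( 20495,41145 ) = 5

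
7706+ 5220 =12926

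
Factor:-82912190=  - 2^1 * 5^1*37^1 *331^1*677^1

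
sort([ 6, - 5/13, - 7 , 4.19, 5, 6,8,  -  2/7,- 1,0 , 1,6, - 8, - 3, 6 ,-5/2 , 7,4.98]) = [ - 8, - 7, - 3, - 5/2, -1, - 5/13, - 2/7,0,1, 4.19,4.98,5,6,6, 6,6,7, 8]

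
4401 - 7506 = -3105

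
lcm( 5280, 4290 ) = 68640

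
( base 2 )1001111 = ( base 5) 304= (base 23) 3A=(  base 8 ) 117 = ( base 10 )79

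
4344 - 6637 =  - 2293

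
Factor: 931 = 7^2 * 19^1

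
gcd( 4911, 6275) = 1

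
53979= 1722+52257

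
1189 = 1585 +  - 396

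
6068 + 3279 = 9347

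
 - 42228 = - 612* 69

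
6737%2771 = 1195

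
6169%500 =169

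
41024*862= 35362688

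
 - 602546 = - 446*1351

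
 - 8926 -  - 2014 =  - 6912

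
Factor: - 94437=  - 3^2*7^1*1499^1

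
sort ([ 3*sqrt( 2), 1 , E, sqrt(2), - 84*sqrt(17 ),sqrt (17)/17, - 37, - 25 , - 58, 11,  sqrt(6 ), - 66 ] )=[ - 84*sqrt (17) , - 66, - 58, - 37, - 25 , sqrt(17)/17 , 1,sqrt ( 2),sqrt( 6),E, 3 *sqrt ( 2 ), 11]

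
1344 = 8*168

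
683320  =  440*1553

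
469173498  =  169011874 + 300161624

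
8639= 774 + 7865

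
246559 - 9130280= - 8883721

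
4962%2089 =784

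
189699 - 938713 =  - 749014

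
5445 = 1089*5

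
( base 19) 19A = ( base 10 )542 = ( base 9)662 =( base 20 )172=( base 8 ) 1036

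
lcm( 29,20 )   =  580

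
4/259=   4/259 =0.02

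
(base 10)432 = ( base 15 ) 1dc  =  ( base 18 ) 160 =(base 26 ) GG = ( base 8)660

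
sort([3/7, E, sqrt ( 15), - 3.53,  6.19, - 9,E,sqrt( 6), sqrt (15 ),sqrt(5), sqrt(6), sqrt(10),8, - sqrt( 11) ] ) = [ - 9, - 3.53, - sqrt(11) , 3/7, sqrt( 5 ) , sqrt (6) , sqrt(6), E,E,sqrt(10 ), sqrt( 15 ),sqrt(15 ),6.19, 8]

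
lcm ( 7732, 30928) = 30928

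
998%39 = 23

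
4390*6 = 26340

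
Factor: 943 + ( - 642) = 7^1 * 43^1 = 301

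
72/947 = 72/947 = 0.08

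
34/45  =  34/45 = 0.76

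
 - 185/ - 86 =2 + 13/86  =  2.15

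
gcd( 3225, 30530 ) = 215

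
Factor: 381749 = 381749^1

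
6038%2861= 316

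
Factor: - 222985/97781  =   - 5^1*7^1 * 23^1*353^( - 1) = - 805/353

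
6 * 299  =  1794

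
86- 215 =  - 129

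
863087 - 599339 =263748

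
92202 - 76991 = 15211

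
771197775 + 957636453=1728834228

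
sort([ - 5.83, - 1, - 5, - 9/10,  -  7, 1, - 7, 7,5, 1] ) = [ - 7, -7,  -  5.83, - 5, - 1, - 9/10, 1, 1,5, 7]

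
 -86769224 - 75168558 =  - 161937782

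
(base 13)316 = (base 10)526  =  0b1000001110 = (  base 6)2234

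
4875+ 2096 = 6971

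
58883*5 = 294415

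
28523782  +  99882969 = 128406751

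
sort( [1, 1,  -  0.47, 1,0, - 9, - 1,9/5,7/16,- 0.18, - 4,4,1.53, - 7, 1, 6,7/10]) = [ - 9,  -  7, - 4, - 1,-0.47, - 0.18,0, 7/16, 7/10 , 1, 1, 1 , 1,1.53, 9/5, 4,  6 ]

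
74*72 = 5328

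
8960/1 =8960 = 8960.00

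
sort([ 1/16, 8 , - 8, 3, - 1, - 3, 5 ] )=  [ -8,-3, -1, 1/16, 3 , 5 , 8 ] 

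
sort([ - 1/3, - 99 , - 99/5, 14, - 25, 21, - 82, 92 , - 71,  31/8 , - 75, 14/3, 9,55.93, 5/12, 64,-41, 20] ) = [ - 99,- 82, - 75, - 71,-41 , - 25, - 99/5, - 1/3, 5/12, 31/8, 14/3,9, 14,20, 21,55.93, 64 , 92]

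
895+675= 1570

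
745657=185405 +560252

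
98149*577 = 56631973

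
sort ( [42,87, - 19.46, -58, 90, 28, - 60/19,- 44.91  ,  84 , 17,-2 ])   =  [ - 58, - 44.91, -19.46,-60/19, - 2 , 17 , 28, 42,84, 87,  90]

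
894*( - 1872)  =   - 1673568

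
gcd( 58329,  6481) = 6481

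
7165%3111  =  943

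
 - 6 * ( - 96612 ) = 579672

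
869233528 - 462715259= 406518269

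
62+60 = 122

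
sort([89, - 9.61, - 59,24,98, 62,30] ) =[ - 59, - 9.61, 24, 30,  62,89,98]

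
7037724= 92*76497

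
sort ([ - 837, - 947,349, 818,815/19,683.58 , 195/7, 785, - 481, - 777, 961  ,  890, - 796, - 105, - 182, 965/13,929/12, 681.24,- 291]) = [ - 947, - 837,- 796, - 777, -481 , - 291,- 182, - 105,195/7,  815/19,965/13,929/12 , 349,681.24,683.58, 785,  818, 890,961 ]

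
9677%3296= 3085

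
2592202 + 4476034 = 7068236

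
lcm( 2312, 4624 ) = 4624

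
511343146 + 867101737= 1378444883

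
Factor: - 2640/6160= - 3/7 = -3^1*7^( - 1) 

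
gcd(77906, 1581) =1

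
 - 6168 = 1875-8043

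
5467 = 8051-2584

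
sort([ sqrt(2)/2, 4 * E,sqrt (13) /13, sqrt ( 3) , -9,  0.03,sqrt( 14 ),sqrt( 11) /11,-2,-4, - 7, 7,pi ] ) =[  -  9,  -  7,- 4,-2, 0.03, sqrt( 13 ) /13, sqrt(11) /11, sqrt ( 2)/2, sqrt( 3),pi,sqrt( 14),  7, 4*E ]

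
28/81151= 4/11593 = 0.00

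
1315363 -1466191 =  - 150828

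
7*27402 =191814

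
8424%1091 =787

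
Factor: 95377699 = 3061^1*31159^1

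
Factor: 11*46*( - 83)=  - 2^1*11^1*23^1*83^1 =- 41998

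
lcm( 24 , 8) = 24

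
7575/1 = 7575 = 7575.00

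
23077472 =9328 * 2474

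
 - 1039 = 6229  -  7268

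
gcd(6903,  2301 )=2301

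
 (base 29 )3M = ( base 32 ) 3D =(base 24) 4D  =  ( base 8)155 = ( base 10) 109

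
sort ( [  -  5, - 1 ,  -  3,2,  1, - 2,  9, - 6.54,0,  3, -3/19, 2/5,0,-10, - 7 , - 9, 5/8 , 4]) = [-10, - 9, - 7 ,-6.54,  -  5, - 3, - 2 , - 1 , - 3/19,0,0,2/5,5/8,  1,2 , 3,  4, 9] 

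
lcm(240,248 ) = 7440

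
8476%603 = 34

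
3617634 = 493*7338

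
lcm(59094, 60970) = 3841110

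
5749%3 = 1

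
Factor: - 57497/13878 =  - 2^(- 1)*3^( - 3 )* 11^1*257^ ( - 1)*5227^1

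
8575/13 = 659  +  8/13 = 659.62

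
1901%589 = 134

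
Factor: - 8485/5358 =-2^( - 1 ) * 3^(- 1)*5^1*19^( - 1)*47^( - 1 )*1697^1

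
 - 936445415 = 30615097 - 967060512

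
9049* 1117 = 10107733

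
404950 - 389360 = 15590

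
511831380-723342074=-211510694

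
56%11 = 1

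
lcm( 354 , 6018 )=6018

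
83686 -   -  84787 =168473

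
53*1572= 83316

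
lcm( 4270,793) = 55510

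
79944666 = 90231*886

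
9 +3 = 12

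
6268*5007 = 31383876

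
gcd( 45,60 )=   15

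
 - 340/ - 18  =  18 + 8/9 = 18.89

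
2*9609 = 19218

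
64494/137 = 470+104/137 = 470.76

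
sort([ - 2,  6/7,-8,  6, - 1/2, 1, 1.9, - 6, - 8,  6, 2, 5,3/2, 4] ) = [ - 8, - 8, - 6,  -  2,-1/2, 6/7,1, 3/2, 1.9,2,  4, 5,6, 6]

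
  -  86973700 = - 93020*935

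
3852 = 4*963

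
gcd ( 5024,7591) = 1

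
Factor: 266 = 2^1*7^1*19^1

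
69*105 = 7245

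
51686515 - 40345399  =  11341116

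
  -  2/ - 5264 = 1/2632 = 0.00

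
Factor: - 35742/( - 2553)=14 = 2^1*7^1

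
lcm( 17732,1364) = 17732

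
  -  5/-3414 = 5/3414 = 0.00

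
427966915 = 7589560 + 420377355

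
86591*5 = 432955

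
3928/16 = 491/2  =  245.50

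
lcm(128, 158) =10112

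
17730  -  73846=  - 56116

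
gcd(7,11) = 1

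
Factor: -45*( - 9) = 3^4*5^1 = 405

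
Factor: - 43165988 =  - 2^2*10791497^1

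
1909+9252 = 11161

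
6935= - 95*( - 73)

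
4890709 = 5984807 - 1094098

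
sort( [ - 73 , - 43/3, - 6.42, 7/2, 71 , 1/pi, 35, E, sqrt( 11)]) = [ - 73,-43/3,  -  6.42, 1/pi,E,  sqrt( 11), 7/2, 35,  71]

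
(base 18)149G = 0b1110010001010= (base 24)cga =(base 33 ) 6ND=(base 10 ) 7306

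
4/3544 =1/886 = 0.00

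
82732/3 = 27577+1/3 = 27577.33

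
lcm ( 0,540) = 0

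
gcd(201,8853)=3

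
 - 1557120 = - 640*2433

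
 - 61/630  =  -61/630 = - 0.10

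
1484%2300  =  1484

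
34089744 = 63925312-29835568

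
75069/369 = 203 + 18/41 = 203.44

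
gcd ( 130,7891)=13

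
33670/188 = 16835/94 = 179.10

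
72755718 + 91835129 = 164590847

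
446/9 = 49  +  5/9= 49.56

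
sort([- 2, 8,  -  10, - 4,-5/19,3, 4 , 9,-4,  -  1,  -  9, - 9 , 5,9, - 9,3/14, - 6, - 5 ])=[-10, -9, -9,-9, - 6, -5,- 4, - 4, - 2, - 1, - 5/19, 3/14, 3,4, 5,  8,9,9] 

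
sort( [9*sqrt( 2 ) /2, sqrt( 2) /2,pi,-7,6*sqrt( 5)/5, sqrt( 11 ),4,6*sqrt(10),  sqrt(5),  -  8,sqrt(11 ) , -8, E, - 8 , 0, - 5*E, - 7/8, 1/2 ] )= [ - 5*E,- 8, - 8, - 8, -7,-7/8,0, 1/2,sqrt( 2 ) /2 , sqrt( 5),6*sqrt( 5)/5,E , pi, sqrt( 11),  sqrt (11 ) , 4,9*sqrt( 2)/2,6*sqrt ( 10)]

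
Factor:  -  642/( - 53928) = 2^( - 2 )*3^( - 1)*7^( - 1) = 1/84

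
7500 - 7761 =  - 261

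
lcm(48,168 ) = 336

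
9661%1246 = 939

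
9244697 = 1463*6319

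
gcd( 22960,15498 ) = 574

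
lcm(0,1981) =0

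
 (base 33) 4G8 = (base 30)5D2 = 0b1001100011100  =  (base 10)4892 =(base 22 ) A28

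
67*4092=274164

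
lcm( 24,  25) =600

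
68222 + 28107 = 96329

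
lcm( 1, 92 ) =92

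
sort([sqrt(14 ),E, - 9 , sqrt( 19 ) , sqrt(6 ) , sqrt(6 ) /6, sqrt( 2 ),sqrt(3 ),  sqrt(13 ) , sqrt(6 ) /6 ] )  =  [ - 9, sqrt(6)/6 , sqrt(6)/6,sqrt( 2) , sqrt(3),sqrt(6 ),  E, sqrt (13), sqrt(14),sqrt (19 )] 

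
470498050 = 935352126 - 464854076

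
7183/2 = 3591+1/2  =  3591.50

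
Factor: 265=5^1*53^1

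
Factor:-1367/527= - 17^(- 1 )*31^( - 1)* 1367^1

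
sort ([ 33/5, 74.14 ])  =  [ 33/5,74.14 ]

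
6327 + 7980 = 14307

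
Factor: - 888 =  - 2^3*3^1*37^1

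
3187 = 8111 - 4924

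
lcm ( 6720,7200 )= 100800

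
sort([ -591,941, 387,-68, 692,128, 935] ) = [-591, - 68,128,387,692, 935, 941]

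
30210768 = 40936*738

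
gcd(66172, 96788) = 4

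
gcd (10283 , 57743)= 791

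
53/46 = 53/46 = 1.15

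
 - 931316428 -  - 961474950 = 30158522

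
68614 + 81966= 150580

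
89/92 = 89/92 = 0.97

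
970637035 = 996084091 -25447056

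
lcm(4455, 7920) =71280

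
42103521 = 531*79291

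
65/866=65/866=   0.08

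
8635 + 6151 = 14786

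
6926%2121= 563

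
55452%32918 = 22534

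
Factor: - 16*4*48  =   - 3072 =- 2^10*3^1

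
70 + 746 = 816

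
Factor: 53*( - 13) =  - 13^1*53^1=- 689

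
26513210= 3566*7435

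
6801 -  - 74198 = 80999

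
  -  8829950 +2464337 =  - 6365613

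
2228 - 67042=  - 64814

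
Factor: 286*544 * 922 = 143448448 = 2^7*11^1 *13^1*17^1* 461^1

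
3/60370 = 3/60370 = 0.00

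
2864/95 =2864/95 = 30.15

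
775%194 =193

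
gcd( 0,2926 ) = 2926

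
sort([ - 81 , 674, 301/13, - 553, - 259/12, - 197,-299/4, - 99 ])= [ - 553, - 197, - 99, - 81,-299/4, - 259/12,301/13 , 674 ]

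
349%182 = 167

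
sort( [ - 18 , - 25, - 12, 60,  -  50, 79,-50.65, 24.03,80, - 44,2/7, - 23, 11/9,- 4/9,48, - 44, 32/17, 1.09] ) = [ - 50.65 ,  -  50, -44, - 44 , - 25, - 23, - 18 , - 12, - 4/9,2/7, 1.09, 11/9, 32/17, 24.03, 48,60 , 79,  80]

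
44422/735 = 60 + 46/105 =60.44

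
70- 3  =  67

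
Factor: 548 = 2^2*137^1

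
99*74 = 7326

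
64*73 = 4672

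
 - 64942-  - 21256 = - 43686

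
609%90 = 69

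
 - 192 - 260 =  - 452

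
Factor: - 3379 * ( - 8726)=29485154= 2^1*31^1*109^1*4363^1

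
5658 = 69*82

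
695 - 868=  - 173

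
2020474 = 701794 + 1318680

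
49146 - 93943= - 44797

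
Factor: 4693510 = 2^1*5^1*469351^1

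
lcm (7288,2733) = 21864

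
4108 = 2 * 2054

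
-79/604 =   -  79/604 = - 0.13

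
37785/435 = 86 + 25/29 = 86.86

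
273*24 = 6552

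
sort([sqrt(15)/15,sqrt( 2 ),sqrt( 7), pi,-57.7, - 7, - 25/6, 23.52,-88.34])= [ - 88.34, - 57.7,-7, - 25/6,sqrt ( 15)/15,sqrt(2),sqrt ( 7 ),  pi,23.52] 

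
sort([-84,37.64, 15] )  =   [  -  84, 15,37.64 ]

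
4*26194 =104776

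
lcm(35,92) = 3220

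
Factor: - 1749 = - 3^1*11^1 * 53^1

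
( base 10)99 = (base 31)36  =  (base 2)1100011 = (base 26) 3l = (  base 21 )4F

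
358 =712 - 354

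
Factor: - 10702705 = - 5^1 * 13^1*23^1*7159^1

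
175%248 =175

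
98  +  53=151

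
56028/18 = 9338/3 = 3112.67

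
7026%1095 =456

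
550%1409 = 550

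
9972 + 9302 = 19274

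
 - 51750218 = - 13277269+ -38472949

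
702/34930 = 351/17465 = 0.02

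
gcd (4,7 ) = 1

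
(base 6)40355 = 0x14CF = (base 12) 30BB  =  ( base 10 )5327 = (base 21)c1e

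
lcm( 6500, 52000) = 52000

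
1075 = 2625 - 1550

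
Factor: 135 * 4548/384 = 2^(  -  5)* 3^3 * 5^1*379^1=51165/32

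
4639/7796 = 4639/7796 =0.60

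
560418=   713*786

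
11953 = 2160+9793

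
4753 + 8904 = 13657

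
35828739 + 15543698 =51372437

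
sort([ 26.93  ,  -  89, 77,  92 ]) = [ - 89,26.93 , 77,92 ]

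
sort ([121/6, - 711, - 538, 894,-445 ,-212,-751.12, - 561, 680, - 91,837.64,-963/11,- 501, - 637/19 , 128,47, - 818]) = [ - 818,-751.12,-711, - 561 , - 538,- 501, - 445,-212,-91,-963/11, - 637/19,  121/6, 47 , 128,680 , 837.64,894] 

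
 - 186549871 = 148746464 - 335296335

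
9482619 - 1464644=8017975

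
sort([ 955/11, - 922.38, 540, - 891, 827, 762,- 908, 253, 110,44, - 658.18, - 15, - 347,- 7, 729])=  [ - 922.38 , - 908, - 891, - 658.18, - 347, - 15, - 7, 44, 955/11, 110, 253,  540,729, 762,827]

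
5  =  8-3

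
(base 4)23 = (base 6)15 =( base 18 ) B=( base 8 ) 13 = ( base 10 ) 11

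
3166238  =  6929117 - 3762879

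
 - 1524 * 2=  - 3048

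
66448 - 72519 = -6071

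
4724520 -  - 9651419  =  14375939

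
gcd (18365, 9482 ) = 1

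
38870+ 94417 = 133287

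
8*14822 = 118576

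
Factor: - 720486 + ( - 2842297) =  - 7^1 * 508969^1=   - 3562783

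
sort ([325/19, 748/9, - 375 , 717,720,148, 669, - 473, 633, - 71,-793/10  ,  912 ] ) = [-473,- 375,-793/10, - 71, 325/19,748/9, 148, 633,669, 717, 720,912]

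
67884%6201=5874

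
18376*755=13873880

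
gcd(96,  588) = 12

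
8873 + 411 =9284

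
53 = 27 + 26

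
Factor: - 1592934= -2^1*3^1*7^1*17^1*23^1 * 97^1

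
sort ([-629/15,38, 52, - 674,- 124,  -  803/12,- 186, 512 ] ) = [-674,  -  186, - 124, - 803/12, - 629/15, 38, 52,512 ] 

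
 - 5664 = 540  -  6204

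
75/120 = 5/8 = 0.62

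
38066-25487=12579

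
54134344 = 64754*836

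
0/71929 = 0 = 0.00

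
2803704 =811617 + 1992087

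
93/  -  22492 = -1 + 22399/22492 = -0.00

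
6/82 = 3/41 = 0.07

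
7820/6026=170/131= 1.30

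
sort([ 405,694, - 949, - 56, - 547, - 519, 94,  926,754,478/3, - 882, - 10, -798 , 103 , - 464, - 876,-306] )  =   [ - 949, - 882,  -  876, - 798,-547,- 519,-464, - 306,-56, - 10,  94 , 103,478/3, 405, 694,754,926]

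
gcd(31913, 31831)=1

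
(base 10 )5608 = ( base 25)8o8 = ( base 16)15e8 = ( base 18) H5A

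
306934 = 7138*43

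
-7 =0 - 7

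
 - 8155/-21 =1165/3 = 388.33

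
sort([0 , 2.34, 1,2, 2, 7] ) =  [0 , 1, 2, 2,  2.34,7] 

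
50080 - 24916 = 25164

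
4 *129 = 516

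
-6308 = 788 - 7096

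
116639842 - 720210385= - 603570543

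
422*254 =107188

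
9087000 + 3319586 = 12406586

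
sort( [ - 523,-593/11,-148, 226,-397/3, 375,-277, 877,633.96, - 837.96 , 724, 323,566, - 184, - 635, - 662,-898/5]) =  [ - 837.96, - 662, - 635,-523,-277, - 184, - 898/5, - 148, - 397/3 , - 593/11, 226,323, 375, 566, 633.96 , 724,877 ] 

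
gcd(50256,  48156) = 12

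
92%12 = 8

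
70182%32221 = 5740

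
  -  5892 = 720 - 6612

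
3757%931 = 33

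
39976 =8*4997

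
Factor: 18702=2^1*3^2*1039^1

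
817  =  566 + 251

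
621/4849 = 621/4849 = 0.13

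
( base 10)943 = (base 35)QX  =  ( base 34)rp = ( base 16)3af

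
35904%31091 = 4813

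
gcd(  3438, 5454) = 18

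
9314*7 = 65198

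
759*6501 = 4934259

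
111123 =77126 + 33997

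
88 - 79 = 9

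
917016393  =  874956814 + 42059579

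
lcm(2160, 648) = 6480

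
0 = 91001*0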